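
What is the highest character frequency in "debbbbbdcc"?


Input: debbbbbdcc
Character counts:
  'b': 5
  'c': 2
  'd': 2
  'e': 1
Maximum frequency: 5

5


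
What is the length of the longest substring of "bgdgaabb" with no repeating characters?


Input: "bgdgaabb"
Sliding window (track last position of each char):
  Position 0 ('b'): window [0,0] length 1 -- new best
  Position 1 ('g'): window [0,1] length 2 -- new best
  Position 2 ('d'): window [0,2] length 3 -- new best
  Position 3 ('g'): repeat (last at 1), move window start to 2
  Position 3 ('g'): window [2,3] length 2
  Position 4 ('a'): window [2,4] length 3
  Position 5 ('a'): repeat (last at 4), move window start to 5
  Position 5 ('a'): window [5,5] length 1
  Position 6 ('b'): window [5,6] length 2
  Position 7 ('b'): repeat (last at 6), move window start to 7
  Position 7 ('b'): window [7,7] length 1
Longest substring with no repeats: "bgd" with length 3

3


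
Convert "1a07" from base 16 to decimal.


Input: "1a07" in base 16
Positional expansion:
  Digit '1' (value 1) x 16^3 = 4096
  Digit 'a' (value 10) x 16^2 = 2560
  Digit '0' (value 0) x 16^1 = 0
  Digit '7' (value 7) x 16^0 = 7
Sum = 6663

6663


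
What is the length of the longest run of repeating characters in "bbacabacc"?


Input: "bbacabacc"
Scanning for longest run:
  Position 1 ('b'): continues run of 'b', length=2
  Position 2 ('a'): new char, reset run to 1
  Position 3 ('c'): new char, reset run to 1
  Position 4 ('a'): new char, reset run to 1
  Position 5 ('b'): new char, reset run to 1
  Position 6 ('a'): new char, reset run to 1
  Position 7 ('c'): new char, reset run to 1
  Position 8 ('c'): continues run of 'c', length=2
Longest run: 'b' with length 2

2


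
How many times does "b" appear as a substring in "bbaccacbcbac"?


Searching for "b" in "bbaccacbcbac"
Scanning each position:
  Position 0: "b" => MATCH
  Position 1: "b" => MATCH
  Position 2: "a" => no
  Position 3: "c" => no
  Position 4: "c" => no
  Position 5: "a" => no
  Position 6: "c" => no
  Position 7: "b" => MATCH
  Position 8: "c" => no
  Position 9: "b" => MATCH
  Position 10: "a" => no
  Position 11: "c" => no
Total occurrences: 4

4


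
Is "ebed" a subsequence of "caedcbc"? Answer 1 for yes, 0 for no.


Check if "ebed" is a subsequence of "caedcbc"
Greedy scan:
  Position 0 ('c'): no match needed
  Position 1 ('a'): no match needed
  Position 2 ('e'): matches sub[0] = 'e'
  Position 3 ('d'): no match needed
  Position 4 ('c'): no match needed
  Position 5 ('b'): matches sub[1] = 'b'
  Position 6 ('c'): no match needed
Only matched 2/4 characters => not a subsequence

0


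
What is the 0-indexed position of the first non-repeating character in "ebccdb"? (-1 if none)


Input: ebccdb
Character frequencies:
  'b': 2
  'c': 2
  'd': 1
  'e': 1
Scanning left to right for freq == 1:
  Position 0 ('e'): unique! => answer = 0

0


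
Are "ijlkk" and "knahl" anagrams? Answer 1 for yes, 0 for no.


Strings: "ijlkk", "knahl"
Sorted first:  ijkkl
Sorted second: ahkln
Differ at position 0: 'i' vs 'a' => not anagrams

0


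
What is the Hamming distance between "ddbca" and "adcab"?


Comparing "ddbca" and "adcab" position by position:
  Position 0: 'd' vs 'a' => differ
  Position 1: 'd' vs 'd' => same
  Position 2: 'b' vs 'c' => differ
  Position 3: 'c' vs 'a' => differ
  Position 4: 'a' vs 'b' => differ
Total differences (Hamming distance): 4

4


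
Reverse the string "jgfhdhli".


Input: jgfhdhli
Reading characters right to left:
  Position 7: 'i'
  Position 6: 'l'
  Position 5: 'h'
  Position 4: 'd'
  Position 3: 'h'
  Position 2: 'f'
  Position 1: 'g'
  Position 0: 'j'
Reversed: ilhdhfgj

ilhdhfgj


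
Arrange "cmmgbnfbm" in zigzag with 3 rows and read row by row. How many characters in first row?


Zigzag "cmmgbnfbm" into 3 rows:
Placing characters:
  'c' => row 0
  'm' => row 1
  'm' => row 2
  'g' => row 1
  'b' => row 0
  'n' => row 1
  'f' => row 2
  'b' => row 1
  'm' => row 0
Rows:
  Row 0: "cbm"
  Row 1: "mgnb"
  Row 2: "mf"
First row length: 3

3


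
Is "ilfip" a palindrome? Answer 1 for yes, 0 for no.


Input: ilfip
Reversed: pifli
  Compare pos 0 ('i') with pos 4 ('p'): MISMATCH
  Compare pos 1 ('l') with pos 3 ('i'): MISMATCH
Result: not a palindrome

0


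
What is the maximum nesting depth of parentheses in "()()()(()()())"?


Input: "()()()(()()())"
Tracking depth:
  Position 0 '(': depth becomes 1
  Position 1 ')': depth becomes 0
  Position 2 '(': depth becomes 1
  Position 3 ')': depth becomes 0
  Position 4 '(': depth becomes 1
  Position 5 ')': depth becomes 0
  Position 6 '(': depth becomes 1
  Position 7 '(': depth becomes 2
  Position 8 ')': depth becomes 1
  Position 9 '(': depth becomes 2
  Position 10 ')': depth becomes 1
  Position 11 '(': depth becomes 2
  Position 12 ')': depth becomes 1
  Position 13 ')': depth becomes 0
Maximum depth reached: 2

2


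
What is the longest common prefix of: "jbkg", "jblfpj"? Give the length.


Words: jbkg, jblfpj
  Position 0: all 'j' => match
  Position 1: all 'b' => match
  Position 2: ('k', 'l') => mismatch, stop
LCP = "jb" (length 2)

2


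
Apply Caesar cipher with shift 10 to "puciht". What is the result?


Caesar cipher: shift "puciht" by 10
  'p' (pos 15) + 10 = pos 25 = 'z'
  'u' (pos 20) + 10 = pos 4 = 'e'
  'c' (pos 2) + 10 = pos 12 = 'm'
  'i' (pos 8) + 10 = pos 18 = 's'
  'h' (pos 7) + 10 = pos 17 = 'r'
  't' (pos 19) + 10 = pos 3 = 'd'
Result: zemsrd

zemsrd


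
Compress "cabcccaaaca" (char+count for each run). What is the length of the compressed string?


Input: cabcccaaaca
Runs:
  'c' x 1 => "c1"
  'a' x 1 => "a1"
  'b' x 1 => "b1"
  'c' x 3 => "c3"
  'a' x 3 => "a3"
  'c' x 1 => "c1"
  'a' x 1 => "a1"
Compressed: "c1a1b1c3a3c1a1"
Compressed length: 14

14


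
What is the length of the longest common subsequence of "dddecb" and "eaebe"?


LCS of "dddecb" and "eaebe"
DP table:
           e    a    e    b    e
      0    0    0    0    0    0
  d   0    0    0    0    0    0
  d   0    0    0    0    0    0
  d   0    0    0    0    0    0
  e   0    1    1    1    1    1
  c   0    1    1    1    1    1
  b   0    1    1    1    2    2
LCS length = dp[6][5] = 2

2


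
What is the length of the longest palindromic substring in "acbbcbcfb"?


Input: "acbbcbcfb"
Checking substrings for palindromes:
  [1:5] "cbbc" (len 4) => palindrome
  [3:6] "bcb" (len 3) => palindrome
  [4:7] "cbc" (len 3) => palindrome
  [2:4] "bb" (len 2) => palindrome
Longest palindromic substring: "cbbc" with length 4

4


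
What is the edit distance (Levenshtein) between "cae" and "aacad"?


Computing edit distance: "cae" -> "aacad"
DP table:
           a    a    c    a    d
      0    1    2    3    4    5
  c   1    1    2    2    3    4
  a   2    1    1    2    2    3
  e   3    2    2    2    3    3
Edit distance = dp[3][5] = 3

3


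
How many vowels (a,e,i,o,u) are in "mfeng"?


Input: mfeng
Checking each character:
  'm' at position 0: consonant
  'f' at position 1: consonant
  'e' at position 2: vowel (running total: 1)
  'n' at position 3: consonant
  'g' at position 4: consonant
Total vowels: 1

1


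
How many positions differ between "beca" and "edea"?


Comparing "beca" and "edea" position by position:
  Position 0: 'b' vs 'e' => DIFFER
  Position 1: 'e' vs 'd' => DIFFER
  Position 2: 'c' vs 'e' => DIFFER
  Position 3: 'a' vs 'a' => same
Positions that differ: 3

3


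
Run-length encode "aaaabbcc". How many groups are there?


Input: aaaabbcc
Scanning for consecutive runs:
  Group 1: 'a' x 4 (positions 0-3)
  Group 2: 'b' x 2 (positions 4-5)
  Group 3: 'c' x 2 (positions 6-7)
Total groups: 3

3


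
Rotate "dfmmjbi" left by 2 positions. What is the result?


Input: "dfmmjbi", rotate left by 2
First 2 characters: "df"
Remaining characters: "mmjbi"
Concatenate remaining + first: "mmjbi" + "df" = "mmjbidf"

mmjbidf


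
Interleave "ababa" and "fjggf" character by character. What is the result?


Interleaving "ababa" and "fjggf":
  Position 0: 'a' from first, 'f' from second => "af"
  Position 1: 'b' from first, 'j' from second => "bj"
  Position 2: 'a' from first, 'g' from second => "ag"
  Position 3: 'b' from first, 'g' from second => "bg"
  Position 4: 'a' from first, 'f' from second => "af"
Result: afbjagbgaf

afbjagbgaf


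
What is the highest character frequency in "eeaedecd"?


Input: eeaedecd
Character counts:
  'a': 1
  'c': 1
  'd': 2
  'e': 4
Maximum frequency: 4

4


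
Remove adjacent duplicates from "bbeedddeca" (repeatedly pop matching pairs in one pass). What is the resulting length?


Input: bbeedddeca
Stack-based adjacent duplicate removal:
  Read 'b': push. Stack: b
  Read 'b': matches stack top 'b' => pop. Stack: (empty)
  Read 'e': push. Stack: e
  Read 'e': matches stack top 'e' => pop. Stack: (empty)
  Read 'd': push. Stack: d
  Read 'd': matches stack top 'd' => pop. Stack: (empty)
  Read 'd': push. Stack: d
  Read 'e': push. Stack: de
  Read 'c': push. Stack: dec
  Read 'a': push. Stack: deca
Final stack: "deca" (length 4)

4


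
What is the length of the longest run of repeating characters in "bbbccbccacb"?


Input: "bbbccbccacb"
Scanning for longest run:
  Position 1 ('b'): continues run of 'b', length=2
  Position 2 ('b'): continues run of 'b', length=3
  Position 3 ('c'): new char, reset run to 1
  Position 4 ('c'): continues run of 'c', length=2
  Position 5 ('b'): new char, reset run to 1
  Position 6 ('c'): new char, reset run to 1
  Position 7 ('c'): continues run of 'c', length=2
  Position 8 ('a'): new char, reset run to 1
  Position 9 ('c'): new char, reset run to 1
  Position 10 ('b'): new char, reset run to 1
Longest run: 'b' with length 3

3


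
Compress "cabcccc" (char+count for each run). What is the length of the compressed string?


Input: cabcccc
Runs:
  'c' x 1 => "c1"
  'a' x 1 => "a1"
  'b' x 1 => "b1"
  'c' x 4 => "c4"
Compressed: "c1a1b1c4"
Compressed length: 8

8


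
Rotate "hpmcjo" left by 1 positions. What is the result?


Input: "hpmcjo", rotate left by 1
First 1 characters: "h"
Remaining characters: "pmcjo"
Concatenate remaining + first: "pmcjo" + "h" = "pmcjoh"

pmcjoh


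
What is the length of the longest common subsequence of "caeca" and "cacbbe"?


LCS of "caeca" and "cacbbe"
DP table:
           c    a    c    b    b    e
      0    0    0    0    0    0    0
  c   0    1    1    1    1    1    1
  a   0    1    2    2    2    2    2
  e   0    1    2    2    2    2    3
  c   0    1    2    3    3    3    3
  a   0    1    2    3    3    3    3
LCS length = dp[5][6] = 3

3


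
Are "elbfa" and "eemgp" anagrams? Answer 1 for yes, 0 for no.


Strings: "elbfa", "eemgp"
Sorted first:  abefl
Sorted second: eegmp
Differ at position 0: 'a' vs 'e' => not anagrams

0


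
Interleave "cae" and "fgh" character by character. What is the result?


Interleaving "cae" and "fgh":
  Position 0: 'c' from first, 'f' from second => "cf"
  Position 1: 'a' from first, 'g' from second => "ag"
  Position 2: 'e' from first, 'h' from second => "eh"
Result: cfageh

cfageh


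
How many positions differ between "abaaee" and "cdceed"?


Comparing "abaaee" and "cdceed" position by position:
  Position 0: 'a' vs 'c' => DIFFER
  Position 1: 'b' vs 'd' => DIFFER
  Position 2: 'a' vs 'c' => DIFFER
  Position 3: 'a' vs 'e' => DIFFER
  Position 4: 'e' vs 'e' => same
  Position 5: 'e' vs 'd' => DIFFER
Positions that differ: 5

5


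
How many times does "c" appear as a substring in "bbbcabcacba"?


Searching for "c" in "bbbcabcacba"
Scanning each position:
  Position 0: "b" => no
  Position 1: "b" => no
  Position 2: "b" => no
  Position 3: "c" => MATCH
  Position 4: "a" => no
  Position 5: "b" => no
  Position 6: "c" => MATCH
  Position 7: "a" => no
  Position 8: "c" => MATCH
  Position 9: "b" => no
  Position 10: "a" => no
Total occurrences: 3

3


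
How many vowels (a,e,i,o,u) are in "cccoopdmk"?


Input: cccoopdmk
Checking each character:
  'c' at position 0: consonant
  'c' at position 1: consonant
  'c' at position 2: consonant
  'o' at position 3: vowel (running total: 1)
  'o' at position 4: vowel (running total: 2)
  'p' at position 5: consonant
  'd' at position 6: consonant
  'm' at position 7: consonant
  'k' at position 8: consonant
Total vowels: 2

2


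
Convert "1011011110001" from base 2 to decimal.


Input: "1011011110001" in base 2
Positional expansion:
  Digit '1' (value 1) x 2^12 = 4096
  Digit '0' (value 0) x 2^11 = 0
  Digit '1' (value 1) x 2^10 = 1024
  Digit '1' (value 1) x 2^9 = 512
  Digit '0' (value 0) x 2^8 = 0
  Digit '1' (value 1) x 2^7 = 128
  Digit '1' (value 1) x 2^6 = 64
  Digit '1' (value 1) x 2^5 = 32
  Digit '1' (value 1) x 2^4 = 16
  Digit '0' (value 0) x 2^3 = 0
  Digit '0' (value 0) x 2^2 = 0
  Digit '0' (value 0) x 2^1 = 0
  Digit '1' (value 1) x 2^0 = 1
Sum = 5873

5873


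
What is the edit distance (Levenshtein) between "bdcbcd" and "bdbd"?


Computing edit distance: "bdcbcd" -> "bdbd"
DP table:
           b    d    b    d
      0    1    2    3    4
  b   1    0    1    2    3
  d   2    1    0    1    2
  c   3    2    1    1    2
  b   4    3    2    1    2
  c   5    4    3    2    2
  d   6    5    4    3    2
Edit distance = dp[6][4] = 2

2


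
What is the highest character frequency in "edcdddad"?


Input: edcdddad
Character counts:
  'a': 1
  'c': 1
  'd': 5
  'e': 1
Maximum frequency: 5

5


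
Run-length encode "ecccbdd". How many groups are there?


Input: ecccbdd
Scanning for consecutive runs:
  Group 1: 'e' x 1 (positions 0-0)
  Group 2: 'c' x 3 (positions 1-3)
  Group 3: 'b' x 1 (positions 4-4)
  Group 4: 'd' x 2 (positions 5-6)
Total groups: 4

4


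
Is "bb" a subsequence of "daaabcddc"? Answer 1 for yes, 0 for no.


Check if "bb" is a subsequence of "daaabcddc"
Greedy scan:
  Position 0 ('d'): no match needed
  Position 1 ('a'): no match needed
  Position 2 ('a'): no match needed
  Position 3 ('a'): no match needed
  Position 4 ('b'): matches sub[0] = 'b'
  Position 5 ('c'): no match needed
  Position 6 ('d'): no match needed
  Position 7 ('d'): no match needed
  Position 8 ('c'): no match needed
Only matched 1/2 characters => not a subsequence

0


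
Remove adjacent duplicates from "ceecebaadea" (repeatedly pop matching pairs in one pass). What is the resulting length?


Input: ceecebaadea
Stack-based adjacent duplicate removal:
  Read 'c': push. Stack: c
  Read 'e': push. Stack: ce
  Read 'e': matches stack top 'e' => pop. Stack: c
  Read 'c': matches stack top 'c' => pop. Stack: (empty)
  Read 'e': push. Stack: e
  Read 'b': push. Stack: eb
  Read 'a': push. Stack: eba
  Read 'a': matches stack top 'a' => pop. Stack: eb
  Read 'd': push. Stack: ebd
  Read 'e': push. Stack: ebde
  Read 'a': push. Stack: ebdea
Final stack: "ebdea" (length 5)

5


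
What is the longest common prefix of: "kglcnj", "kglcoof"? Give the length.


Words: kglcnj, kglcoof
  Position 0: all 'k' => match
  Position 1: all 'g' => match
  Position 2: all 'l' => match
  Position 3: all 'c' => match
  Position 4: ('n', 'o') => mismatch, stop
LCP = "kglc" (length 4)

4


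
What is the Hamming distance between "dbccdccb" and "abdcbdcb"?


Comparing "dbccdccb" and "abdcbdcb" position by position:
  Position 0: 'd' vs 'a' => differ
  Position 1: 'b' vs 'b' => same
  Position 2: 'c' vs 'd' => differ
  Position 3: 'c' vs 'c' => same
  Position 4: 'd' vs 'b' => differ
  Position 5: 'c' vs 'd' => differ
  Position 6: 'c' vs 'c' => same
  Position 7: 'b' vs 'b' => same
Total differences (Hamming distance): 4

4


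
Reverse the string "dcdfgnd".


Input: dcdfgnd
Reading characters right to left:
  Position 6: 'd'
  Position 5: 'n'
  Position 4: 'g'
  Position 3: 'f'
  Position 2: 'd'
  Position 1: 'c'
  Position 0: 'd'
Reversed: dngfdcd

dngfdcd


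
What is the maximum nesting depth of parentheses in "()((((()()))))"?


Input: "()((((()()))))"
Tracking depth:
  Position 0 '(': depth becomes 1
  Position 1 ')': depth becomes 0
  Position 2 '(': depth becomes 1
  Position 3 '(': depth becomes 2
  Position 4 '(': depth becomes 3
  Position 5 '(': depth becomes 4
  Position 6 '(': depth becomes 5
  Position 7 ')': depth becomes 4
  Position 8 '(': depth becomes 5
  Position 9 ')': depth becomes 4
  Position 10 ')': depth becomes 3
  Position 11 ')': depth becomes 2
  Position 12 ')': depth becomes 1
  Position 13 ')': depth becomes 0
Maximum depth reached: 5

5


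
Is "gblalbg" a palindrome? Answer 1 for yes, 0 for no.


Input: gblalbg
Reversed: gblalbg
  Compare pos 0 ('g') with pos 6 ('g'): match
  Compare pos 1 ('b') with pos 5 ('b'): match
  Compare pos 2 ('l') with pos 4 ('l'): match
Result: palindrome

1


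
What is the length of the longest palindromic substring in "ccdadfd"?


Input: "ccdadfd"
Checking substrings for palindromes:
  [2:5] "dad" (len 3) => palindrome
  [4:7] "dfd" (len 3) => palindrome
  [0:2] "cc" (len 2) => palindrome
Longest palindromic substring: "dad" with length 3

3


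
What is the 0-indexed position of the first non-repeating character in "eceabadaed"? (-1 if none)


Input: eceabadaed
Character frequencies:
  'a': 3
  'b': 1
  'c': 1
  'd': 2
  'e': 3
Scanning left to right for freq == 1:
  Position 0 ('e'): freq=3, skip
  Position 1 ('c'): unique! => answer = 1

1


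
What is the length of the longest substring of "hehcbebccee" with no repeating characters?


Input: "hehcbebccee"
Sliding window (track last position of each char):
  Position 0 ('h'): window [0,0] length 1 -- new best
  Position 1 ('e'): window [0,1] length 2 -- new best
  Position 2 ('h'): repeat (last at 0), move window start to 1
  Position 2 ('h'): window [1,2] length 2
  Position 3 ('c'): window [1,3] length 3 -- new best
  Position 4 ('b'): window [1,4] length 4 -- new best
  Position 5 ('e'): repeat (last at 1), move window start to 2
  Position 5 ('e'): window [2,5] length 4
  Position 6 ('b'): repeat (last at 4), move window start to 5
  Position 6 ('b'): window [5,6] length 2
  Position 7 ('c'): window [5,7] length 3
  Position 8 ('c'): repeat (last at 7), move window start to 8
  Position 8 ('c'): window [8,8] length 1
  Position 9 ('e'): window [8,9] length 2
  Position 10 ('e'): repeat (last at 9), move window start to 10
  Position 10 ('e'): window [10,10] length 1
Longest substring with no repeats: "ehcb" with length 4

4


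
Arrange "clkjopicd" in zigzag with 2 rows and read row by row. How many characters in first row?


Zigzag "clkjopicd" into 2 rows:
Placing characters:
  'c' => row 0
  'l' => row 1
  'k' => row 0
  'j' => row 1
  'o' => row 0
  'p' => row 1
  'i' => row 0
  'c' => row 1
  'd' => row 0
Rows:
  Row 0: "ckoid"
  Row 1: "ljpc"
First row length: 5

5


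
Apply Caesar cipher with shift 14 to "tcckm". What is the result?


Caesar cipher: shift "tcckm" by 14
  't' (pos 19) + 14 = pos 7 = 'h'
  'c' (pos 2) + 14 = pos 16 = 'q'
  'c' (pos 2) + 14 = pos 16 = 'q'
  'k' (pos 10) + 14 = pos 24 = 'y'
  'm' (pos 12) + 14 = pos 0 = 'a'
Result: hqqya

hqqya


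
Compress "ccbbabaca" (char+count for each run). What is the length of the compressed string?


Input: ccbbabaca
Runs:
  'c' x 2 => "c2"
  'b' x 2 => "b2"
  'a' x 1 => "a1"
  'b' x 1 => "b1"
  'a' x 1 => "a1"
  'c' x 1 => "c1"
  'a' x 1 => "a1"
Compressed: "c2b2a1b1a1c1a1"
Compressed length: 14

14


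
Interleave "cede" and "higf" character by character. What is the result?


Interleaving "cede" and "higf":
  Position 0: 'c' from first, 'h' from second => "ch"
  Position 1: 'e' from first, 'i' from second => "ei"
  Position 2: 'd' from first, 'g' from second => "dg"
  Position 3: 'e' from first, 'f' from second => "ef"
Result: cheidgef

cheidgef


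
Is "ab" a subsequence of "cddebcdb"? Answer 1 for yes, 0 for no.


Check if "ab" is a subsequence of "cddebcdb"
Greedy scan:
  Position 0 ('c'): no match needed
  Position 1 ('d'): no match needed
  Position 2 ('d'): no match needed
  Position 3 ('e'): no match needed
  Position 4 ('b'): no match needed
  Position 5 ('c'): no match needed
  Position 6 ('d'): no match needed
  Position 7 ('b'): no match needed
Only matched 0/2 characters => not a subsequence

0


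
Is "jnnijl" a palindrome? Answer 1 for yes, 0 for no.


Input: jnnijl
Reversed: ljinnj
  Compare pos 0 ('j') with pos 5 ('l'): MISMATCH
  Compare pos 1 ('n') with pos 4 ('j'): MISMATCH
  Compare pos 2 ('n') with pos 3 ('i'): MISMATCH
Result: not a palindrome

0


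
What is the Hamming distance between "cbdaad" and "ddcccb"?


Comparing "cbdaad" and "ddcccb" position by position:
  Position 0: 'c' vs 'd' => differ
  Position 1: 'b' vs 'd' => differ
  Position 2: 'd' vs 'c' => differ
  Position 3: 'a' vs 'c' => differ
  Position 4: 'a' vs 'c' => differ
  Position 5: 'd' vs 'b' => differ
Total differences (Hamming distance): 6

6


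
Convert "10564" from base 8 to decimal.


Input: "10564" in base 8
Positional expansion:
  Digit '1' (value 1) x 8^4 = 4096
  Digit '0' (value 0) x 8^3 = 0
  Digit '5' (value 5) x 8^2 = 320
  Digit '6' (value 6) x 8^1 = 48
  Digit '4' (value 4) x 8^0 = 4
Sum = 4468

4468


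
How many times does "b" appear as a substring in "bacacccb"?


Searching for "b" in "bacacccb"
Scanning each position:
  Position 0: "b" => MATCH
  Position 1: "a" => no
  Position 2: "c" => no
  Position 3: "a" => no
  Position 4: "c" => no
  Position 5: "c" => no
  Position 6: "c" => no
  Position 7: "b" => MATCH
Total occurrences: 2

2


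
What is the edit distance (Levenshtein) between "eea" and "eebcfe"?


Computing edit distance: "eea" -> "eebcfe"
DP table:
           e    e    b    c    f    e
      0    1    2    3    4    5    6
  e   1    0    1    2    3    4    5
  e   2    1    0    1    2    3    4
  a   3    2    1    1    2    3    4
Edit distance = dp[3][6] = 4

4


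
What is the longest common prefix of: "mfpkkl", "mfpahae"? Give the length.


Words: mfpkkl, mfpahae
  Position 0: all 'm' => match
  Position 1: all 'f' => match
  Position 2: all 'p' => match
  Position 3: ('k', 'a') => mismatch, stop
LCP = "mfp" (length 3)

3


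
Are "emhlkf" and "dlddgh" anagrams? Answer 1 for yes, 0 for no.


Strings: "emhlkf", "dlddgh"
Sorted first:  efhklm
Sorted second: dddghl
Differ at position 0: 'e' vs 'd' => not anagrams

0


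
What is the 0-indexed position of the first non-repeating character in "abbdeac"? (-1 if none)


Input: abbdeac
Character frequencies:
  'a': 2
  'b': 2
  'c': 1
  'd': 1
  'e': 1
Scanning left to right for freq == 1:
  Position 0 ('a'): freq=2, skip
  Position 1 ('b'): freq=2, skip
  Position 2 ('b'): freq=2, skip
  Position 3 ('d'): unique! => answer = 3

3


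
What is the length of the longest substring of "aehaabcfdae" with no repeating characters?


Input: "aehaabcfdae"
Sliding window (track last position of each char):
  Position 0 ('a'): window [0,0] length 1 -- new best
  Position 1 ('e'): window [0,1] length 2 -- new best
  Position 2 ('h'): window [0,2] length 3 -- new best
  Position 3 ('a'): repeat (last at 0), move window start to 1
  Position 3 ('a'): window [1,3] length 3
  Position 4 ('a'): repeat (last at 3), move window start to 4
  Position 4 ('a'): window [4,4] length 1
  Position 5 ('b'): window [4,5] length 2
  Position 6 ('c'): window [4,6] length 3
  Position 7 ('f'): window [4,7] length 4 -- new best
  Position 8 ('d'): window [4,8] length 5 -- new best
  Position 9 ('a'): repeat (last at 4), move window start to 5
  Position 9 ('a'): window [5,9] length 5
  Position 10 ('e'): window [5,10] length 6 -- new best
Longest substring with no repeats: "bcfdae" with length 6

6


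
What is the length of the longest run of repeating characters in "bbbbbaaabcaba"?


Input: "bbbbbaaabcaba"
Scanning for longest run:
  Position 1 ('b'): continues run of 'b', length=2
  Position 2 ('b'): continues run of 'b', length=3
  Position 3 ('b'): continues run of 'b', length=4
  Position 4 ('b'): continues run of 'b', length=5
  Position 5 ('a'): new char, reset run to 1
  Position 6 ('a'): continues run of 'a', length=2
  Position 7 ('a'): continues run of 'a', length=3
  Position 8 ('b'): new char, reset run to 1
  Position 9 ('c'): new char, reset run to 1
  Position 10 ('a'): new char, reset run to 1
  Position 11 ('b'): new char, reset run to 1
  Position 12 ('a'): new char, reset run to 1
Longest run: 'b' with length 5

5


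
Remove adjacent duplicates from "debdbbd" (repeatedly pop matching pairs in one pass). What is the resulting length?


Input: debdbbd
Stack-based adjacent duplicate removal:
  Read 'd': push. Stack: d
  Read 'e': push. Stack: de
  Read 'b': push. Stack: deb
  Read 'd': push. Stack: debd
  Read 'b': push. Stack: debdb
  Read 'b': matches stack top 'b' => pop. Stack: debd
  Read 'd': matches stack top 'd' => pop. Stack: deb
Final stack: "deb" (length 3)

3


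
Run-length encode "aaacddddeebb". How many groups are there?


Input: aaacddddeebb
Scanning for consecutive runs:
  Group 1: 'a' x 3 (positions 0-2)
  Group 2: 'c' x 1 (positions 3-3)
  Group 3: 'd' x 4 (positions 4-7)
  Group 4: 'e' x 2 (positions 8-9)
  Group 5: 'b' x 2 (positions 10-11)
Total groups: 5

5


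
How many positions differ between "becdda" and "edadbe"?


Comparing "becdda" and "edadbe" position by position:
  Position 0: 'b' vs 'e' => DIFFER
  Position 1: 'e' vs 'd' => DIFFER
  Position 2: 'c' vs 'a' => DIFFER
  Position 3: 'd' vs 'd' => same
  Position 4: 'd' vs 'b' => DIFFER
  Position 5: 'a' vs 'e' => DIFFER
Positions that differ: 5

5


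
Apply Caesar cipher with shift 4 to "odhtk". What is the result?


Caesar cipher: shift "odhtk" by 4
  'o' (pos 14) + 4 = pos 18 = 's'
  'd' (pos 3) + 4 = pos 7 = 'h'
  'h' (pos 7) + 4 = pos 11 = 'l'
  't' (pos 19) + 4 = pos 23 = 'x'
  'k' (pos 10) + 4 = pos 14 = 'o'
Result: shlxo

shlxo


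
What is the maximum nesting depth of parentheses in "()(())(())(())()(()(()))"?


Input: "()(())(())(())()(()(()))"
Tracking depth:
  Position 0 '(': depth becomes 1
  Position 1 ')': depth becomes 0
  Position 2 '(': depth becomes 1
  Position 3 '(': depth becomes 2
  Position 4 ')': depth becomes 1
  Position 5 ')': depth becomes 0
  Position 6 '(': depth becomes 1
  Position 7 '(': depth becomes 2
  Position 8 ')': depth becomes 1
  Position 9 ')': depth becomes 0
  Position 10 '(': depth becomes 1
  Position 11 '(': depth becomes 2
  Position 12 ')': depth becomes 1
  Position 13 ')': depth becomes 0
  Position 14 '(': depth becomes 1
  Position 15 ')': depth becomes 0
  Position 16 '(': depth becomes 1
  Position 17 '(': depth becomes 2
  Position 18 ')': depth becomes 1
  Position 19 '(': depth becomes 2
  Position 20 '(': depth becomes 3
  Position 21 ')': depth becomes 2
  Position 22 ')': depth becomes 1
  Position 23 ')': depth becomes 0
Maximum depth reached: 3

3


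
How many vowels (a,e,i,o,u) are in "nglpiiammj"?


Input: nglpiiammj
Checking each character:
  'n' at position 0: consonant
  'g' at position 1: consonant
  'l' at position 2: consonant
  'p' at position 3: consonant
  'i' at position 4: vowel (running total: 1)
  'i' at position 5: vowel (running total: 2)
  'a' at position 6: vowel (running total: 3)
  'm' at position 7: consonant
  'm' at position 8: consonant
  'j' at position 9: consonant
Total vowels: 3

3


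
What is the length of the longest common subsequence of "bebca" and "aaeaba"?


LCS of "bebca" and "aaeaba"
DP table:
           a    a    e    a    b    a
      0    0    0    0    0    0    0
  b   0    0    0    0    0    1    1
  e   0    0    0    1    1    1    1
  b   0    0    0    1    1    2    2
  c   0    0    0    1    1    2    2
  a   0    1    1    1    2    2    3
LCS length = dp[5][6] = 3

3


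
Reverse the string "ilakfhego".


Input: ilakfhego
Reading characters right to left:
  Position 8: 'o'
  Position 7: 'g'
  Position 6: 'e'
  Position 5: 'h'
  Position 4: 'f'
  Position 3: 'k'
  Position 2: 'a'
  Position 1: 'l'
  Position 0: 'i'
Reversed: ogehfkali

ogehfkali


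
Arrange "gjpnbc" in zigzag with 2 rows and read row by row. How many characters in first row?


Zigzag "gjpnbc" into 2 rows:
Placing characters:
  'g' => row 0
  'j' => row 1
  'p' => row 0
  'n' => row 1
  'b' => row 0
  'c' => row 1
Rows:
  Row 0: "gpb"
  Row 1: "jnc"
First row length: 3

3


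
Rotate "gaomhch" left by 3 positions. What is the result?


Input: "gaomhch", rotate left by 3
First 3 characters: "gao"
Remaining characters: "mhch"
Concatenate remaining + first: "mhch" + "gao" = "mhchgao"

mhchgao


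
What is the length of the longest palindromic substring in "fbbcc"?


Input: "fbbcc"
Checking substrings for palindromes:
  [1:3] "bb" (len 2) => palindrome
  [3:5] "cc" (len 2) => palindrome
Longest palindromic substring: "bb" with length 2

2


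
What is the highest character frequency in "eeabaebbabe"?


Input: eeabaebbabe
Character counts:
  'a': 3
  'b': 4
  'e': 4
Maximum frequency: 4

4


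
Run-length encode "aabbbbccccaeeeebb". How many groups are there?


Input: aabbbbccccaeeeebb
Scanning for consecutive runs:
  Group 1: 'a' x 2 (positions 0-1)
  Group 2: 'b' x 4 (positions 2-5)
  Group 3: 'c' x 4 (positions 6-9)
  Group 4: 'a' x 1 (positions 10-10)
  Group 5: 'e' x 4 (positions 11-14)
  Group 6: 'b' x 2 (positions 15-16)
Total groups: 6

6


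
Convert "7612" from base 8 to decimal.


Input: "7612" in base 8
Positional expansion:
  Digit '7' (value 7) x 8^3 = 3584
  Digit '6' (value 6) x 8^2 = 384
  Digit '1' (value 1) x 8^1 = 8
  Digit '2' (value 2) x 8^0 = 2
Sum = 3978

3978


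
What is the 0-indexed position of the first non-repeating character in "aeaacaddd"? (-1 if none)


Input: aeaacaddd
Character frequencies:
  'a': 4
  'c': 1
  'd': 3
  'e': 1
Scanning left to right for freq == 1:
  Position 0 ('a'): freq=4, skip
  Position 1 ('e'): unique! => answer = 1

1


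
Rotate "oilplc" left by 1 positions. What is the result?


Input: "oilplc", rotate left by 1
First 1 characters: "o"
Remaining characters: "ilplc"
Concatenate remaining + first: "ilplc" + "o" = "ilplco"

ilplco


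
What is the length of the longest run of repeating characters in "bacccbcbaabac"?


Input: "bacccbcbaabac"
Scanning for longest run:
  Position 1 ('a'): new char, reset run to 1
  Position 2 ('c'): new char, reset run to 1
  Position 3 ('c'): continues run of 'c', length=2
  Position 4 ('c'): continues run of 'c', length=3
  Position 5 ('b'): new char, reset run to 1
  Position 6 ('c'): new char, reset run to 1
  Position 7 ('b'): new char, reset run to 1
  Position 8 ('a'): new char, reset run to 1
  Position 9 ('a'): continues run of 'a', length=2
  Position 10 ('b'): new char, reset run to 1
  Position 11 ('a'): new char, reset run to 1
  Position 12 ('c'): new char, reset run to 1
Longest run: 'c' with length 3

3


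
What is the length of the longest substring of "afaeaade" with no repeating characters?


Input: "afaeaade"
Sliding window (track last position of each char):
  Position 0 ('a'): window [0,0] length 1 -- new best
  Position 1 ('f'): window [0,1] length 2 -- new best
  Position 2 ('a'): repeat (last at 0), move window start to 1
  Position 2 ('a'): window [1,2] length 2
  Position 3 ('e'): window [1,3] length 3 -- new best
  Position 4 ('a'): repeat (last at 2), move window start to 3
  Position 4 ('a'): window [3,4] length 2
  Position 5 ('a'): repeat (last at 4), move window start to 5
  Position 5 ('a'): window [5,5] length 1
  Position 6 ('d'): window [5,6] length 2
  Position 7 ('e'): window [5,7] length 3
Longest substring with no repeats: "fae" with length 3

3


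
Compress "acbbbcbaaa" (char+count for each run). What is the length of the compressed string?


Input: acbbbcbaaa
Runs:
  'a' x 1 => "a1"
  'c' x 1 => "c1"
  'b' x 3 => "b3"
  'c' x 1 => "c1"
  'b' x 1 => "b1"
  'a' x 3 => "a3"
Compressed: "a1c1b3c1b1a3"
Compressed length: 12

12


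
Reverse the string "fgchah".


Input: fgchah
Reading characters right to left:
  Position 5: 'h'
  Position 4: 'a'
  Position 3: 'h'
  Position 2: 'c'
  Position 1: 'g'
  Position 0: 'f'
Reversed: hahcgf

hahcgf


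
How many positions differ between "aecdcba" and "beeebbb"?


Comparing "aecdcba" and "beeebbb" position by position:
  Position 0: 'a' vs 'b' => DIFFER
  Position 1: 'e' vs 'e' => same
  Position 2: 'c' vs 'e' => DIFFER
  Position 3: 'd' vs 'e' => DIFFER
  Position 4: 'c' vs 'b' => DIFFER
  Position 5: 'b' vs 'b' => same
  Position 6: 'a' vs 'b' => DIFFER
Positions that differ: 5

5


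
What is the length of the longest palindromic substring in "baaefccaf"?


Input: "baaefccaf"
Checking substrings for palindromes:
  [1:3] "aa" (len 2) => palindrome
  [5:7] "cc" (len 2) => palindrome
Longest palindromic substring: "aa" with length 2

2


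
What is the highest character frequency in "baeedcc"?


Input: baeedcc
Character counts:
  'a': 1
  'b': 1
  'c': 2
  'd': 1
  'e': 2
Maximum frequency: 2

2


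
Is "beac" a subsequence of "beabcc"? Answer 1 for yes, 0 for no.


Check if "beac" is a subsequence of "beabcc"
Greedy scan:
  Position 0 ('b'): matches sub[0] = 'b'
  Position 1 ('e'): matches sub[1] = 'e'
  Position 2 ('a'): matches sub[2] = 'a'
  Position 3 ('b'): no match needed
  Position 4 ('c'): matches sub[3] = 'c'
  Position 5 ('c'): no match needed
All 4 characters matched => is a subsequence

1


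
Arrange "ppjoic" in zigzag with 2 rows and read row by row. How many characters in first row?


Zigzag "ppjoic" into 2 rows:
Placing characters:
  'p' => row 0
  'p' => row 1
  'j' => row 0
  'o' => row 1
  'i' => row 0
  'c' => row 1
Rows:
  Row 0: "pji"
  Row 1: "poc"
First row length: 3

3


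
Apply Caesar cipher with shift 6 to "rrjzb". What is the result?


Caesar cipher: shift "rrjzb" by 6
  'r' (pos 17) + 6 = pos 23 = 'x'
  'r' (pos 17) + 6 = pos 23 = 'x'
  'j' (pos 9) + 6 = pos 15 = 'p'
  'z' (pos 25) + 6 = pos 5 = 'f'
  'b' (pos 1) + 6 = pos 7 = 'h'
Result: xxpfh

xxpfh


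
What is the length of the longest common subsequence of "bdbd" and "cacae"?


LCS of "bdbd" and "cacae"
DP table:
           c    a    c    a    e
      0    0    0    0    0    0
  b   0    0    0    0    0    0
  d   0    0    0    0    0    0
  b   0    0    0    0    0    0
  d   0    0    0    0    0    0
LCS length = dp[4][5] = 0

0


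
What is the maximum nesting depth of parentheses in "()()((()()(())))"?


Input: "()()((()()(())))"
Tracking depth:
  Position 0 '(': depth becomes 1
  Position 1 ')': depth becomes 0
  Position 2 '(': depth becomes 1
  Position 3 ')': depth becomes 0
  Position 4 '(': depth becomes 1
  Position 5 '(': depth becomes 2
  Position 6 '(': depth becomes 3
  Position 7 ')': depth becomes 2
  Position 8 '(': depth becomes 3
  Position 9 ')': depth becomes 2
  Position 10 '(': depth becomes 3
  Position 11 '(': depth becomes 4
  Position 12 ')': depth becomes 3
  Position 13 ')': depth becomes 2
  Position 14 ')': depth becomes 1
  Position 15 ')': depth becomes 0
Maximum depth reached: 4

4


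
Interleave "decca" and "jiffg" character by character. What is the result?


Interleaving "decca" and "jiffg":
  Position 0: 'd' from first, 'j' from second => "dj"
  Position 1: 'e' from first, 'i' from second => "ei"
  Position 2: 'c' from first, 'f' from second => "cf"
  Position 3: 'c' from first, 'f' from second => "cf"
  Position 4: 'a' from first, 'g' from second => "ag"
Result: djeicfcfag

djeicfcfag


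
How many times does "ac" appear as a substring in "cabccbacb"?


Searching for "ac" in "cabccbacb"
Scanning each position:
  Position 0: "ca" => no
  Position 1: "ab" => no
  Position 2: "bc" => no
  Position 3: "cc" => no
  Position 4: "cb" => no
  Position 5: "ba" => no
  Position 6: "ac" => MATCH
  Position 7: "cb" => no
Total occurrences: 1

1


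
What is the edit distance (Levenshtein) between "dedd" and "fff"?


Computing edit distance: "dedd" -> "fff"
DP table:
           f    f    f
      0    1    2    3
  d   1    1    2    3
  e   2    2    2    3
  d   3    3    3    3
  d   4    4    4    4
Edit distance = dp[4][3] = 4

4


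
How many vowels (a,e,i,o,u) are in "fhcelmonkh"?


Input: fhcelmonkh
Checking each character:
  'f' at position 0: consonant
  'h' at position 1: consonant
  'c' at position 2: consonant
  'e' at position 3: vowel (running total: 1)
  'l' at position 4: consonant
  'm' at position 5: consonant
  'o' at position 6: vowel (running total: 2)
  'n' at position 7: consonant
  'k' at position 8: consonant
  'h' at position 9: consonant
Total vowels: 2

2


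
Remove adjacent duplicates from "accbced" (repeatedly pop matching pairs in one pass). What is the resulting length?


Input: accbced
Stack-based adjacent duplicate removal:
  Read 'a': push. Stack: a
  Read 'c': push. Stack: ac
  Read 'c': matches stack top 'c' => pop. Stack: a
  Read 'b': push. Stack: ab
  Read 'c': push. Stack: abc
  Read 'e': push. Stack: abce
  Read 'd': push. Stack: abced
Final stack: "abced" (length 5)

5


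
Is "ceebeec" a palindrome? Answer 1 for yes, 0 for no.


Input: ceebeec
Reversed: ceebeec
  Compare pos 0 ('c') with pos 6 ('c'): match
  Compare pos 1 ('e') with pos 5 ('e'): match
  Compare pos 2 ('e') with pos 4 ('e'): match
Result: palindrome

1


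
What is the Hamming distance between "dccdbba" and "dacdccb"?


Comparing "dccdbba" and "dacdccb" position by position:
  Position 0: 'd' vs 'd' => same
  Position 1: 'c' vs 'a' => differ
  Position 2: 'c' vs 'c' => same
  Position 3: 'd' vs 'd' => same
  Position 4: 'b' vs 'c' => differ
  Position 5: 'b' vs 'c' => differ
  Position 6: 'a' vs 'b' => differ
Total differences (Hamming distance): 4

4


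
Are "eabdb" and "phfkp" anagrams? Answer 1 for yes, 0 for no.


Strings: "eabdb", "phfkp"
Sorted first:  abbde
Sorted second: fhkpp
Differ at position 0: 'a' vs 'f' => not anagrams

0


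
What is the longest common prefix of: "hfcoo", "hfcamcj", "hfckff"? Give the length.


Words: hfcoo, hfcamcj, hfckff
  Position 0: all 'h' => match
  Position 1: all 'f' => match
  Position 2: all 'c' => match
  Position 3: ('o', 'a', 'k') => mismatch, stop
LCP = "hfc" (length 3)

3


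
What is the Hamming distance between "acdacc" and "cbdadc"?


Comparing "acdacc" and "cbdadc" position by position:
  Position 0: 'a' vs 'c' => differ
  Position 1: 'c' vs 'b' => differ
  Position 2: 'd' vs 'd' => same
  Position 3: 'a' vs 'a' => same
  Position 4: 'c' vs 'd' => differ
  Position 5: 'c' vs 'c' => same
Total differences (Hamming distance): 3

3


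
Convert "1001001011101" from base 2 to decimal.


Input: "1001001011101" in base 2
Positional expansion:
  Digit '1' (value 1) x 2^12 = 4096
  Digit '0' (value 0) x 2^11 = 0
  Digit '0' (value 0) x 2^10 = 0
  Digit '1' (value 1) x 2^9 = 512
  Digit '0' (value 0) x 2^8 = 0
  Digit '0' (value 0) x 2^7 = 0
  Digit '1' (value 1) x 2^6 = 64
  Digit '0' (value 0) x 2^5 = 0
  Digit '1' (value 1) x 2^4 = 16
  Digit '1' (value 1) x 2^3 = 8
  Digit '1' (value 1) x 2^2 = 4
  Digit '0' (value 0) x 2^1 = 0
  Digit '1' (value 1) x 2^0 = 1
Sum = 4701

4701


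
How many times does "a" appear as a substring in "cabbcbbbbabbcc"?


Searching for "a" in "cabbcbbbbabbcc"
Scanning each position:
  Position 0: "c" => no
  Position 1: "a" => MATCH
  Position 2: "b" => no
  Position 3: "b" => no
  Position 4: "c" => no
  Position 5: "b" => no
  Position 6: "b" => no
  Position 7: "b" => no
  Position 8: "b" => no
  Position 9: "a" => MATCH
  Position 10: "b" => no
  Position 11: "b" => no
  Position 12: "c" => no
  Position 13: "c" => no
Total occurrences: 2

2


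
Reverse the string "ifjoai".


Input: ifjoai
Reading characters right to left:
  Position 5: 'i'
  Position 4: 'a'
  Position 3: 'o'
  Position 2: 'j'
  Position 1: 'f'
  Position 0: 'i'
Reversed: iaojfi

iaojfi


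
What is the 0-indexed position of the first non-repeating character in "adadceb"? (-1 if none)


Input: adadceb
Character frequencies:
  'a': 2
  'b': 1
  'c': 1
  'd': 2
  'e': 1
Scanning left to right for freq == 1:
  Position 0 ('a'): freq=2, skip
  Position 1 ('d'): freq=2, skip
  Position 2 ('a'): freq=2, skip
  Position 3 ('d'): freq=2, skip
  Position 4 ('c'): unique! => answer = 4

4
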